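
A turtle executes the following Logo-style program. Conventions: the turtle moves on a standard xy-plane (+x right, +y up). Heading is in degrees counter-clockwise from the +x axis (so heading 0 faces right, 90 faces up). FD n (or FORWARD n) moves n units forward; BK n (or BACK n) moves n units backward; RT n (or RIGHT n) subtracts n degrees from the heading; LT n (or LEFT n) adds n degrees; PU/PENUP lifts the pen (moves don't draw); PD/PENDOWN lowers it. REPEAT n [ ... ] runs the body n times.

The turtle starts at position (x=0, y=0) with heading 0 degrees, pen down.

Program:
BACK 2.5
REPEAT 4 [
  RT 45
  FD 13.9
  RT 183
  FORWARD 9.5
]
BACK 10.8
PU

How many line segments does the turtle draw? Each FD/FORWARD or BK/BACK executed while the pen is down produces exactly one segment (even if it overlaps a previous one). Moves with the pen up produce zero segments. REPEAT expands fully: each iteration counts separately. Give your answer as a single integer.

Answer: 10

Derivation:
Executing turtle program step by step:
Start: pos=(0,0), heading=0, pen down
BK 2.5: (0,0) -> (-2.5,0) [heading=0, draw]
REPEAT 4 [
  -- iteration 1/4 --
  RT 45: heading 0 -> 315
  FD 13.9: (-2.5,0) -> (7.329,-9.829) [heading=315, draw]
  RT 183: heading 315 -> 132
  FD 9.5: (7.329,-9.829) -> (0.972,-2.769) [heading=132, draw]
  -- iteration 2/4 --
  RT 45: heading 132 -> 87
  FD 13.9: (0.972,-2.769) -> (1.7,11.112) [heading=87, draw]
  RT 183: heading 87 -> 264
  FD 9.5: (1.7,11.112) -> (0.706,1.664) [heading=264, draw]
  -- iteration 3/4 --
  RT 45: heading 264 -> 219
  FD 13.9: (0.706,1.664) -> (-10.096,-7.083) [heading=219, draw]
  RT 183: heading 219 -> 36
  FD 9.5: (-10.096,-7.083) -> (-2.41,-1.5) [heading=36, draw]
  -- iteration 4/4 --
  RT 45: heading 36 -> 351
  FD 13.9: (-2.41,-1.5) -> (11.319,-3.674) [heading=351, draw]
  RT 183: heading 351 -> 168
  FD 9.5: (11.319,-3.674) -> (2.026,-1.699) [heading=168, draw]
]
BK 10.8: (2.026,-1.699) -> (12.59,-3.944) [heading=168, draw]
PU: pen up
Final: pos=(12.59,-3.944), heading=168, 10 segment(s) drawn
Segments drawn: 10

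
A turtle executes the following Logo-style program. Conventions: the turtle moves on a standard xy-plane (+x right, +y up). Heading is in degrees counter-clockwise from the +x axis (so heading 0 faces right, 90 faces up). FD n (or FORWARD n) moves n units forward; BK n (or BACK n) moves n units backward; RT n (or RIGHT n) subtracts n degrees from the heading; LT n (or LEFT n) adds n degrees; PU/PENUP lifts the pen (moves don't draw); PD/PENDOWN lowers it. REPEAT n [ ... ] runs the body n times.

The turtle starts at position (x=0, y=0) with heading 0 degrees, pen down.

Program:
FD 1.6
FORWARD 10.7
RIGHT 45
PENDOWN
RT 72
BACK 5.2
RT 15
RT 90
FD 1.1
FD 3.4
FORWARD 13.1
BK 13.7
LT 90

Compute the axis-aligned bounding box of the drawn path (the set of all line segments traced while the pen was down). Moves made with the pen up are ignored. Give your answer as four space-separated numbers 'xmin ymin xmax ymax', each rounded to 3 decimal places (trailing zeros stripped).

Executing turtle program step by step:
Start: pos=(0,0), heading=0, pen down
FD 1.6: (0,0) -> (1.6,0) [heading=0, draw]
FD 10.7: (1.6,0) -> (12.3,0) [heading=0, draw]
RT 45: heading 0 -> 315
PD: pen down
RT 72: heading 315 -> 243
BK 5.2: (12.3,0) -> (14.661,4.633) [heading=243, draw]
RT 15: heading 243 -> 228
RT 90: heading 228 -> 138
FD 1.1: (14.661,4.633) -> (13.843,5.369) [heading=138, draw]
FD 3.4: (13.843,5.369) -> (11.317,7.644) [heading=138, draw]
FD 13.1: (11.317,7.644) -> (1.581,16.41) [heading=138, draw]
BK 13.7: (1.581,16.41) -> (11.762,7.243) [heading=138, draw]
LT 90: heading 138 -> 228
Final: pos=(11.762,7.243), heading=228, 7 segment(s) drawn

Segment endpoints: x in {0, 1.581, 1.6, 11.317, 11.762, 12.3, 13.843, 14.661}, y in {0, 4.633, 5.369, 7.243, 7.644, 16.41}
xmin=0, ymin=0, xmax=14.661, ymax=16.41

Answer: 0 0 14.661 16.41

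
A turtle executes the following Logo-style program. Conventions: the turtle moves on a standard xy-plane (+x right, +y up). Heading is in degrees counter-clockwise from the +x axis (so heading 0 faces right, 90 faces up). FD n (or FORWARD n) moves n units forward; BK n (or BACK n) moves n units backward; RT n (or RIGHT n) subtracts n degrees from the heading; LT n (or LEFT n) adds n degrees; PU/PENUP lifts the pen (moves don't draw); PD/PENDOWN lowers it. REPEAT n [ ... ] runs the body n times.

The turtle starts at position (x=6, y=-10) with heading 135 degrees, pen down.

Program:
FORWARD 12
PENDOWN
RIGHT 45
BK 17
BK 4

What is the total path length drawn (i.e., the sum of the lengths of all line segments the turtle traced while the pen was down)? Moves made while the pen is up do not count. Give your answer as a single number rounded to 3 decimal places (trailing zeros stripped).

Executing turtle program step by step:
Start: pos=(6,-10), heading=135, pen down
FD 12: (6,-10) -> (-2.485,-1.515) [heading=135, draw]
PD: pen down
RT 45: heading 135 -> 90
BK 17: (-2.485,-1.515) -> (-2.485,-18.515) [heading=90, draw]
BK 4: (-2.485,-18.515) -> (-2.485,-22.515) [heading=90, draw]
Final: pos=(-2.485,-22.515), heading=90, 3 segment(s) drawn

Segment lengths:
  seg 1: (6,-10) -> (-2.485,-1.515), length = 12
  seg 2: (-2.485,-1.515) -> (-2.485,-18.515), length = 17
  seg 3: (-2.485,-18.515) -> (-2.485,-22.515), length = 4
Total = 33

Answer: 33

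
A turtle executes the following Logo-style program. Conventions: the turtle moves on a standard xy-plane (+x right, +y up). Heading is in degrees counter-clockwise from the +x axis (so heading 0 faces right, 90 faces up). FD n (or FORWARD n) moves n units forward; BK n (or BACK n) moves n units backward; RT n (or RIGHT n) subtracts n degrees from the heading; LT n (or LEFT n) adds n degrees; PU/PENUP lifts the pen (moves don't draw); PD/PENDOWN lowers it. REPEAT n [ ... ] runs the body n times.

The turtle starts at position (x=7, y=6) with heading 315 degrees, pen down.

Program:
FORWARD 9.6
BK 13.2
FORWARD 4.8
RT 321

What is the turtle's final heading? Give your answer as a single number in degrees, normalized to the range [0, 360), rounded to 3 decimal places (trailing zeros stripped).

Answer: 354

Derivation:
Executing turtle program step by step:
Start: pos=(7,6), heading=315, pen down
FD 9.6: (7,6) -> (13.788,-0.788) [heading=315, draw]
BK 13.2: (13.788,-0.788) -> (4.454,8.546) [heading=315, draw]
FD 4.8: (4.454,8.546) -> (7.849,5.151) [heading=315, draw]
RT 321: heading 315 -> 354
Final: pos=(7.849,5.151), heading=354, 3 segment(s) drawn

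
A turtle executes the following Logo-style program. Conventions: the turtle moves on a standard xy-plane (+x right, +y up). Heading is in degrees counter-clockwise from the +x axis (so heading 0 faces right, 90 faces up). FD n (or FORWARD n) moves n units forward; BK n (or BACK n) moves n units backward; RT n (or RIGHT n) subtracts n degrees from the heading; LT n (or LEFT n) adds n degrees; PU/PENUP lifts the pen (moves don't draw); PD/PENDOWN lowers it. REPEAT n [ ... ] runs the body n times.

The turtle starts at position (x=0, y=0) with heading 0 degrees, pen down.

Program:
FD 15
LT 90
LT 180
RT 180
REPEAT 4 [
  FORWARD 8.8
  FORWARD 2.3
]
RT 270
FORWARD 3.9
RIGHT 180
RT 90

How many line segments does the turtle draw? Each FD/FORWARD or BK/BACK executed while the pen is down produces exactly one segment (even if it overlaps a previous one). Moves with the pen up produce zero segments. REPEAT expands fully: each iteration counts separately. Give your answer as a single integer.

Executing turtle program step by step:
Start: pos=(0,0), heading=0, pen down
FD 15: (0,0) -> (15,0) [heading=0, draw]
LT 90: heading 0 -> 90
LT 180: heading 90 -> 270
RT 180: heading 270 -> 90
REPEAT 4 [
  -- iteration 1/4 --
  FD 8.8: (15,0) -> (15,8.8) [heading=90, draw]
  FD 2.3: (15,8.8) -> (15,11.1) [heading=90, draw]
  -- iteration 2/4 --
  FD 8.8: (15,11.1) -> (15,19.9) [heading=90, draw]
  FD 2.3: (15,19.9) -> (15,22.2) [heading=90, draw]
  -- iteration 3/4 --
  FD 8.8: (15,22.2) -> (15,31) [heading=90, draw]
  FD 2.3: (15,31) -> (15,33.3) [heading=90, draw]
  -- iteration 4/4 --
  FD 8.8: (15,33.3) -> (15,42.1) [heading=90, draw]
  FD 2.3: (15,42.1) -> (15,44.4) [heading=90, draw]
]
RT 270: heading 90 -> 180
FD 3.9: (15,44.4) -> (11.1,44.4) [heading=180, draw]
RT 180: heading 180 -> 0
RT 90: heading 0 -> 270
Final: pos=(11.1,44.4), heading=270, 10 segment(s) drawn
Segments drawn: 10

Answer: 10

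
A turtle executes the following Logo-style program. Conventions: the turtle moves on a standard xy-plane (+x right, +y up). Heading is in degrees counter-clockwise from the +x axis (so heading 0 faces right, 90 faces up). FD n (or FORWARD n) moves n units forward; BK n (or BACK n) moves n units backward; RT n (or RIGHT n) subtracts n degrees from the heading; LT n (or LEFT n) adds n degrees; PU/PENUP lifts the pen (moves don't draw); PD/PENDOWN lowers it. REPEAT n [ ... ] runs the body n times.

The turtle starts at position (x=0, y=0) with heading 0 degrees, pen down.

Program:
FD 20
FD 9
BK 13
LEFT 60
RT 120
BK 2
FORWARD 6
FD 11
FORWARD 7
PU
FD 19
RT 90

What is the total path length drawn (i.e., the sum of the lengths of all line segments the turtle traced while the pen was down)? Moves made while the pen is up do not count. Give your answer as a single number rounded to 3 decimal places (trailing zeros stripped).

Executing turtle program step by step:
Start: pos=(0,0), heading=0, pen down
FD 20: (0,0) -> (20,0) [heading=0, draw]
FD 9: (20,0) -> (29,0) [heading=0, draw]
BK 13: (29,0) -> (16,0) [heading=0, draw]
LT 60: heading 0 -> 60
RT 120: heading 60 -> 300
BK 2: (16,0) -> (15,1.732) [heading=300, draw]
FD 6: (15,1.732) -> (18,-3.464) [heading=300, draw]
FD 11: (18,-3.464) -> (23.5,-12.99) [heading=300, draw]
FD 7: (23.5,-12.99) -> (27,-19.053) [heading=300, draw]
PU: pen up
FD 19: (27,-19.053) -> (36.5,-35.507) [heading=300, move]
RT 90: heading 300 -> 210
Final: pos=(36.5,-35.507), heading=210, 7 segment(s) drawn

Segment lengths:
  seg 1: (0,0) -> (20,0), length = 20
  seg 2: (20,0) -> (29,0), length = 9
  seg 3: (29,0) -> (16,0), length = 13
  seg 4: (16,0) -> (15,1.732), length = 2
  seg 5: (15,1.732) -> (18,-3.464), length = 6
  seg 6: (18,-3.464) -> (23.5,-12.99), length = 11
  seg 7: (23.5,-12.99) -> (27,-19.053), length = 7
Total = 68

Answer: 68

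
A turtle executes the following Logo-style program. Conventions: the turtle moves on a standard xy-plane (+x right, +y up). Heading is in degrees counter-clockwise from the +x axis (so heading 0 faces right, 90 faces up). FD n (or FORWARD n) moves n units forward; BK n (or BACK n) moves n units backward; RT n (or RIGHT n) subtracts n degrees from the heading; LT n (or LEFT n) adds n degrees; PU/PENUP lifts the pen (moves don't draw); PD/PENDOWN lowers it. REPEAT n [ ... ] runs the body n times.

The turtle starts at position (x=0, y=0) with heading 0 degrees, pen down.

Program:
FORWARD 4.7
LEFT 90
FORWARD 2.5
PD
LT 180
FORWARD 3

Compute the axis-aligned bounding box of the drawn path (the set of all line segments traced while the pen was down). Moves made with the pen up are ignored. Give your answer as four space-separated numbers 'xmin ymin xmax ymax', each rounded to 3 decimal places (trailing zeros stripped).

Answer: 0 -0.5 4.7 2.5

Derivation:
Executing turtle program step by step:
Start: pos=(0,0), heading=0, pen down
FD 4.7: (0,0) -> (4.7,0) [heading=0, draw]
LT 90: heading 0 -> 90
FD 2.5: (4.7,0) -> (4.7,2.5) [heading=90, draw]
PD: pen down
LT 180: heading 90 -> 270
FD 3: (4.7,2.5) -> (4.7,-0.5) [heading=270, draw]
Final: pos=(4.7,-0.5), heading=270, 3 segment(s) drawn

Segment endpoints: x in {0, 4.7, 4.7}, y in {-0.5, 0, 2.5}
xmin=0, ymin=-0.5, xmax=4.7, ymax=2.5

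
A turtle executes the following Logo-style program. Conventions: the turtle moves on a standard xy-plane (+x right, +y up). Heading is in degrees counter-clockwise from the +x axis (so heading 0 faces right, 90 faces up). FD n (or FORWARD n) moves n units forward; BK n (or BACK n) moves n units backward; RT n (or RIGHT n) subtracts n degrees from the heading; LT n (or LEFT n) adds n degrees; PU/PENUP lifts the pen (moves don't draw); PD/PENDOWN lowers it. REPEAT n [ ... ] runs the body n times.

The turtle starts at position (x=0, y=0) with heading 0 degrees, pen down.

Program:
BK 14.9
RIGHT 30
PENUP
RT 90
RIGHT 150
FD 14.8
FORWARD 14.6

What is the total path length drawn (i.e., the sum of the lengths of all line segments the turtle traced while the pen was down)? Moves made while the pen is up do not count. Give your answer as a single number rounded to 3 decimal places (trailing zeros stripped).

Answer: 14.9

Derivation:
Executing turtle program step by step:
Start: pos=(0,0), heading=0, pen down
BK 14.9: (0,0) -> (-14.9,0) [heading=0, draw]
RT 30: heading 0 -> 330
PU: pen up
RT 90: heading 330 -> 240
RT 150: heading 240 -> 90
FD 14.8: (-14.9,0) -> (-14.9,14.8) [heading=90, move]
FD 14.6: (-14.9,14.8) -> (-14.9,29.4) [heading=90, move]
Final: pos=(-14.9,29.4), heading=90, 1 segment(s) drawn

Segment lengths:
  seg 1: (0,0) -> (-14.9,0), length = 14.9
Total = 14.9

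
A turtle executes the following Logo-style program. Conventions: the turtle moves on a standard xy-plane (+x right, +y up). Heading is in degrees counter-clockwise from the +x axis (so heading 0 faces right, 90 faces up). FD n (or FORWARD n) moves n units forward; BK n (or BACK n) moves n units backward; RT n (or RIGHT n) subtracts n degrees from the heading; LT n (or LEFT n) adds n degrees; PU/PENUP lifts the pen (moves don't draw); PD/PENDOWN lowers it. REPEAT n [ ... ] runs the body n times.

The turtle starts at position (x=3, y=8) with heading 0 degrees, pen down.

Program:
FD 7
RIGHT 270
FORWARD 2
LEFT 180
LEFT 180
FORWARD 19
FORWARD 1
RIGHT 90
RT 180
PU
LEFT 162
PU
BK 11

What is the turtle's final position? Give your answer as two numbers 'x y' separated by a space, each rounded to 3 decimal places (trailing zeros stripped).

Answer: -0.462 33.399

Derivation:
Executing turtle program step by step:
Start: pos=(3,8), heading=0, pen down
FD 7: (3,8) -> (10,8) [heading=0, draw]
RT 270: heading 0 -> 90
FD 2: (10,8) -> (10,10) [heading=90, draw]
LT 180: heading 90 -> 270
LT 180: heading 270 -> 90
FD 19: (10,10) -> (10,29) [heading=90, draw]
FD 1: (10,29) -> (10,30) [heading=90, draw]
RT 90: heading 90 -> 0
RT 180: heading 0 -> 180
PU: pen up
LT 162: heading 180 -> 342
PU: pen up
BK 11: (10,30) -> (-0.462,33.399) [heading=342, move]
Final: pos=(-0.462,33.399), heading=342, 4 segment(s) drawn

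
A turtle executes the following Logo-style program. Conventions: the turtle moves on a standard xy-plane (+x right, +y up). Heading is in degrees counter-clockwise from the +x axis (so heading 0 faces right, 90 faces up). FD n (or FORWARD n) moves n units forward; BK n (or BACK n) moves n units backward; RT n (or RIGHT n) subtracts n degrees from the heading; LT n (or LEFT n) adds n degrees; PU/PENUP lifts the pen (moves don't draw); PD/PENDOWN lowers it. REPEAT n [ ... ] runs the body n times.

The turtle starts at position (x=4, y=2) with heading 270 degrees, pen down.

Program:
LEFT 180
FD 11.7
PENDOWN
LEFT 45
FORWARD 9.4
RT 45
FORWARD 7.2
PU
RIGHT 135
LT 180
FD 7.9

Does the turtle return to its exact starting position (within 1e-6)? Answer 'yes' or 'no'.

Answer: no

Derivation:
Executing turtle program step by step:
Start: pos=(4,2), heading=270, pen down
LT 180: heading 270 -> 90
FD 11.7: (4,2) -> (4,13.7) [heading=90, draw]
PD: pen down
LT 45: heading 90 -> 135
FD 9.4: (4,13.7) -> (-2.647,20.347) [heading=135, draw]
RT 45: heading 135 -> 90
FD 7.2: (-2.647,20.347) -> (-2.647,27.547) [heading=90, draw]
PU: pen up
RT 135: heading 90 -> 315
LT 180: heading 315 -> 135
FD 7.9: (-2.647,27.547) -> (-8.233,33.133) [heading=135, move]
Final: pos=(-8.233,33.133), heading=135, 3 segment(s) drawn

Start position: (4, 2)
Final position: (-8.233, 33.133)
Distance = 33.45; >= 1e-6 -> NOT closed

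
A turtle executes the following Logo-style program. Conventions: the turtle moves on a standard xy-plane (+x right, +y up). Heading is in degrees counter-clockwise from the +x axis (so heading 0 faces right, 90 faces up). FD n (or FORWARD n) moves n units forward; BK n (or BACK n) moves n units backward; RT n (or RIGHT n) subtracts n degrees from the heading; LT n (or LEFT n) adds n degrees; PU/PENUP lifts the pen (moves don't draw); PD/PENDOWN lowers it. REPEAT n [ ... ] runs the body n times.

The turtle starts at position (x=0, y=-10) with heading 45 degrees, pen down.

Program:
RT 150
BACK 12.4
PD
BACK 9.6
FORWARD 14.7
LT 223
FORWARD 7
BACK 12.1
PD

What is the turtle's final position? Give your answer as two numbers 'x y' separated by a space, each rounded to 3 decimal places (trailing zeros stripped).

Answer: 4.284 -7.452

Derivation:
Executing turtle program step by step:
Start: pos=(0,-10), heading=45, pen down
RT 150: heading 45 -> 255
BK 12.4: (0,-10) -> (3.209,1.977) [heading=255, draw]
PD: pen down
BK 9.6: (3.209,1.977) -> (5.694,11.25) [heading=255, draw]
FD 14.7: (5.694,11.25) -> (1.889,-2.949) [heading=255, draw]
LT 223: heading 255 -> 118
FD 7: (1.889,-2.949) -> (-1.397,3.232) [heading=118, draw]
BK 12.1: (-1.397,3.232) -> (4.284,-7.452) [heading=118, draw]
PD: pen down
Final: pos=(4.284,-7.452), heading=118, 5 segment(s) drawn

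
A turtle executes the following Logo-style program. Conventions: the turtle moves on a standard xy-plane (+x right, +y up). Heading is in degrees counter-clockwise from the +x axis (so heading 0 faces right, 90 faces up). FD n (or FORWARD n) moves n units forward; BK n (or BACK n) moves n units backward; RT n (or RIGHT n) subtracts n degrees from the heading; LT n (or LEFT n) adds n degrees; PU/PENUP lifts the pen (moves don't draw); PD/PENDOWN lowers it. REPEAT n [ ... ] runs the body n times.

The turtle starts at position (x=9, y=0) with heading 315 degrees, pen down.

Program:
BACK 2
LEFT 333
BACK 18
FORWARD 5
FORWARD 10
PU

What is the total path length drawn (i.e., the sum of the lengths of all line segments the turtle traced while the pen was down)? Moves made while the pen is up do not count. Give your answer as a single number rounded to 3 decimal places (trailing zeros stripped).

Answer: 35

Derivation:
Executing turtle program step by step:
Start: pos=(9,0), heading=315, pen down
BK 2: (9,0) -> (7.586,1.414) [heading=315, draw]
LT 333: heading 315 -> 288
BK 18: (7.586,1.414) -> (2.023,18.533) [heading=288, draw]
FD 5: (2.023,18.533) -> (3.569,13.778) [heading=288, draw]
FD 10: (3.569,13.778) -> (6.659,4.267) [heading=288, draw]
PU: pen up
Final: pos=(6.659,4.267), heading=288, 4 segment(s) drawn

Segment lengths:
  seg 1: (9,0) -> (7.586,1.414), length = 2
  seg 2: (7.586,1.414) -> (2.023,18.533), length = 18
  seg 3: (2.023,18.533) -> (3.569,13.778), length = 5
  seg 4: (3.569,13.778) -> (6.659,4.267), length = 10
Total = 35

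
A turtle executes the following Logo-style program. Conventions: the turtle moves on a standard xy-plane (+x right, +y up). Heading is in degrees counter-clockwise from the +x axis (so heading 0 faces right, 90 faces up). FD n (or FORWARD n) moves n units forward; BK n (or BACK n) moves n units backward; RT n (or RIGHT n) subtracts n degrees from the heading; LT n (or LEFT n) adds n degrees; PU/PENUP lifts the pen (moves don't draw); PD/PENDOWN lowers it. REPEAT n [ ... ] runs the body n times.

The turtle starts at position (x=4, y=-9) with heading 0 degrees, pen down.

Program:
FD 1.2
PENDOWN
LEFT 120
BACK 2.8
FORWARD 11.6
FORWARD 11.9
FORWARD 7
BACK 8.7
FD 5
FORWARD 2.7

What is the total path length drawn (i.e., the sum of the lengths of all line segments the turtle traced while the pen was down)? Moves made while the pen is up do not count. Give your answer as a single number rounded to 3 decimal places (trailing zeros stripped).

Answer: 50.9

Derivation:
Executing turtle program step by step:
Start: pos=(4,-9), heading=0, pen down
FD 1.2: (4,-9) -> (5.2,-9) [heading=0, draw]
PD: pen down
LT 120: heading 0 -> 120
BK 2.8: (5.2,-9) -> (6.6,-11.425) [heading=120, draw]
FD 11.6: (6.6,-11.425) -> (0.8,-1.379) [heading=120, draw]
FD 11.9: (0.8,-1.379) -> (-5.15,8.927) [heading=120, draw]
FD 7: (-5.15,8.927) -> (-8.65,14.989) [heading=120, draw]
BK 8.7: (-8.65,14.989) -> (-4.3,7.454) [heading=120, draw]
FD 5: (-4.3,7.454) -> (-6.8,11.785) [heading=120, draw]
FD 2.7: (-6.8,11.785) -> (-8.15,14.123) [heading=120, draw]
Final: pos=(-8.15,14.123), heading=120, 8 segment(s) drawn

Segment lengths:
  seg 1: (4,-9) -> (5.2,-9), length = 1.2
  seg 2: (5.2,-9) -> (6.6,-11.425), length = 2.8
  seg 3: (6.6,-11.425) -> (0.8,-1.379), length = 11.6
  seg 4: (0.8,-1.379) -> (-5.15,8.927), length = 11.9
  seg 5: (-5.15,8.927) -> (-8.65,14.989), length = 7
  seg 6: (-8.65,14.989) -> (-4.3,7.454), length = 8.7
  seg 7: (-4.3,7.454) -> (-6.8,11.785), length = 5
  seg 8: (-6.8,11.785) -> (-8.15,14.123), length = 2.7
Total = 50.9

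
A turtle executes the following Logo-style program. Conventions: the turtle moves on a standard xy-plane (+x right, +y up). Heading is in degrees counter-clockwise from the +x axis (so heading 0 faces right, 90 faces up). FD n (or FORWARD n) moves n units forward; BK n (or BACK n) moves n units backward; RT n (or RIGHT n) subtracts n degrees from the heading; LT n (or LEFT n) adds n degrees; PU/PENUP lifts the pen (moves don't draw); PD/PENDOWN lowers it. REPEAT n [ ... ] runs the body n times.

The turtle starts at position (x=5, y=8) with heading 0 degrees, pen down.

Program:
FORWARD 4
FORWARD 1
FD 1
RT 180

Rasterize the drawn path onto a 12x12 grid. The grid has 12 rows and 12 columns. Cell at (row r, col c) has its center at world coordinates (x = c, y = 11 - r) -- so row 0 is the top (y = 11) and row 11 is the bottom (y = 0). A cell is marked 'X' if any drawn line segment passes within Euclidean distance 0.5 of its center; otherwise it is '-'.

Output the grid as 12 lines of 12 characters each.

Answer: ------------
------------
------------
-----XXXXXXX
------------
------------
------------
------------
------------
------------
------------
------------

Derivation:
Segment 0: (5,8) -> (9,8)
Segment 1: (9,8) -> (10,8)
Segment 2: (10,8) -> (11,8)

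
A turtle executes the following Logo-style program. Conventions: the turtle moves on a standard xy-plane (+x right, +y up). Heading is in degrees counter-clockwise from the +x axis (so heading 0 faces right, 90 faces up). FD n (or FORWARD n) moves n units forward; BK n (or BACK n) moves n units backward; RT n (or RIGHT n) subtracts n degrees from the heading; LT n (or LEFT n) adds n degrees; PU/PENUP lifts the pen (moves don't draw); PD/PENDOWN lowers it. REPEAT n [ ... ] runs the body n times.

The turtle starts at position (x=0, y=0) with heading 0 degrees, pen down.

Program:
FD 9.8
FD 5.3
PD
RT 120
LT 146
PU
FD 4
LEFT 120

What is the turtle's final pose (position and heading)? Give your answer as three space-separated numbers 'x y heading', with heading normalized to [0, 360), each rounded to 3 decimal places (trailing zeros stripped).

Executing turtle program step by step:
Start: pos=(0,0), heading=0, pen down
FD 9.8: (0,0) -> (9.8,0) [heading=0, draw]
FD 5.3: (9.8,0) -> (15.1,0) [heading=0, draw]
PD: pen down
RT 120: heading 0 -> 240
LT 146: heading 240 -> 26
PU: pen up
FD 4: (15.1,0) -> (18.695,1.753) [heading=26, move]
LT 120: heading 26 -> 146
Final: pos=(18.695,1.753), heading=146, 2 segment(s) drawn

Answer: 18.695 1.753 146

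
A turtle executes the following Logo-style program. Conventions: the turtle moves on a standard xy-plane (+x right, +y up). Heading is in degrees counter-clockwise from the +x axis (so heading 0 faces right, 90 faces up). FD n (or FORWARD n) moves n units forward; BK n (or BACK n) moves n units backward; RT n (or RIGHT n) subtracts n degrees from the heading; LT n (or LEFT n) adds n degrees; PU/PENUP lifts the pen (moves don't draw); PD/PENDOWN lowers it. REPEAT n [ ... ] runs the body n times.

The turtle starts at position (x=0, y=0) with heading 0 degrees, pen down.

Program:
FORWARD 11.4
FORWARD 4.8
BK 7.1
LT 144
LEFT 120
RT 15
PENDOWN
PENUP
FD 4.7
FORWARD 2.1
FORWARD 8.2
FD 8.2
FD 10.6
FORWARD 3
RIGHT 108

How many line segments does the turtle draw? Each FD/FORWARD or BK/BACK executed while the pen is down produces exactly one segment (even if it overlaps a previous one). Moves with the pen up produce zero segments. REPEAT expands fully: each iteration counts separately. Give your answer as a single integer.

Executing turtle program step by step:
Start: pos=(0,0), heading=0, pen down
FD 11.4: (0,0) -> (11.4,0) [heading=0, draw]
FD 4.8: (11.4,0) -> (16.2,0) [heading=0, draw]
BK 7.1: (16.2,0) -> (9.1,0) [heading=0, draw]
LT 144: heading 0 -> 144
LT 120: heading 144 -> 264
RT 15: heading 264 -> 249
PD: pen down
PU: pen up
FD 4.7: (9.1,0) -> (7.416,-4.388) [heading=249, move]
FD 2.1: (7.416,-4.388) -> (6.663,-6.348) [heading=249, move]
FD 8.2: (6.663,-6.348) -> (3.724,-14.004) [heading=249, move]
FD 8.2: (3.724,-14.004) -> (0.786,-21.659) [heading=249, move]
FD 10.6: (0.786,-21.659) -> (-3.013,-31.555) [heading=249, move]
FD 3: (-3.013,-31.555) -> (-4.088,-34.356) [heading=249, move]
RT 108: heading 249 -> 141
Final: pos=(-4.088,-34.356), heading=141, 3 segment(s) drawn
Segments drawn: 3

Answer: 3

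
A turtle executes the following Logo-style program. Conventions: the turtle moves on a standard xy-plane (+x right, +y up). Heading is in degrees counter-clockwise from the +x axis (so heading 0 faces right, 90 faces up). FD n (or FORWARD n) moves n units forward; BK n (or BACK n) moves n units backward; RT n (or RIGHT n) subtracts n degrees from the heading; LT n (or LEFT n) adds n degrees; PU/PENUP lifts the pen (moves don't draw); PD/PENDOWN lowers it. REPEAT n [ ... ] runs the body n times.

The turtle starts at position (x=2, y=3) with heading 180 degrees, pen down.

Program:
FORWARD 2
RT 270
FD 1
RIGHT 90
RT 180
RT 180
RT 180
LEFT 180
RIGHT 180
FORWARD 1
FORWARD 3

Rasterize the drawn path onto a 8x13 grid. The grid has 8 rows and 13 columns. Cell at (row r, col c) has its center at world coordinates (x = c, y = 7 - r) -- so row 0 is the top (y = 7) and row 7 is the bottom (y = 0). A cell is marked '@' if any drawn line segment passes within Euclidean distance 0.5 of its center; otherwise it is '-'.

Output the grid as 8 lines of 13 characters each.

Segment 0: (2,3) -> (0,3)
Segment 1: (0,3) -> (0,2)
Segment 2: (0,2) -> (1,2)
Segment 3: (1,2) -> (4,2)

Answer: -------------
-------------
-------------
-------------
@@@----------
@@@@@--------
-------------
-------------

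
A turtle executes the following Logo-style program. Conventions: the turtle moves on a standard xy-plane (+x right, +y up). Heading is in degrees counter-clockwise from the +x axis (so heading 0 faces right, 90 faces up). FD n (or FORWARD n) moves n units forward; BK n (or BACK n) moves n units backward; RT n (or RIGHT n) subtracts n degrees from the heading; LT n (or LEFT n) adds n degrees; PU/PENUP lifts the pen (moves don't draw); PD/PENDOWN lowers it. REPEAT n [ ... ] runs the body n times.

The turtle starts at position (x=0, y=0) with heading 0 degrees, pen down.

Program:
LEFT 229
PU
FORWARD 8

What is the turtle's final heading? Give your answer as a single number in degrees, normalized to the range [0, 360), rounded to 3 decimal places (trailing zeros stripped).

Answer: 229

Derivation:
Executing turtle program step by step:
Start: pos=(0,0), heading=0, pen down
LT 229: heading 0 -> 229
PU: pen up
FD 8: (0,0) -> (-5.248,-6.038) [heading=229, move]
Final: pos=(-5.248,-6.038), heading=229, 0 segment(s) drawn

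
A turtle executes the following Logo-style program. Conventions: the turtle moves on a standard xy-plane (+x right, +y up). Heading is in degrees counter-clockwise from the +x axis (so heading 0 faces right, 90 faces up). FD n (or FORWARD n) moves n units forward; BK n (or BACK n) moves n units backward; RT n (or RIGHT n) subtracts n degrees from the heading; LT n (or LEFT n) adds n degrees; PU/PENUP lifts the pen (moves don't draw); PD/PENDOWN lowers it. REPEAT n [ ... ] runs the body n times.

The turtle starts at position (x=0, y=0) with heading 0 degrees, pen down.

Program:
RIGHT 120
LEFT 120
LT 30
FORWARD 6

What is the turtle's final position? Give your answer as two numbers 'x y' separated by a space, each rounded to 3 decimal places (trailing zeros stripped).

Executing turtle program step by step:
Start: pos=(0,0), heading=0, pen down
RT 120: heading 0 -> 240
LT 120: heading 240 -> 0
LT 30: heading 0 -> 30
FD 6: (0,0) -> (5.196,3) [heading=30, draw]
Final: pos=(5.196,3), heading=30, 1 segment(s) drawn

Answer: 5.196 3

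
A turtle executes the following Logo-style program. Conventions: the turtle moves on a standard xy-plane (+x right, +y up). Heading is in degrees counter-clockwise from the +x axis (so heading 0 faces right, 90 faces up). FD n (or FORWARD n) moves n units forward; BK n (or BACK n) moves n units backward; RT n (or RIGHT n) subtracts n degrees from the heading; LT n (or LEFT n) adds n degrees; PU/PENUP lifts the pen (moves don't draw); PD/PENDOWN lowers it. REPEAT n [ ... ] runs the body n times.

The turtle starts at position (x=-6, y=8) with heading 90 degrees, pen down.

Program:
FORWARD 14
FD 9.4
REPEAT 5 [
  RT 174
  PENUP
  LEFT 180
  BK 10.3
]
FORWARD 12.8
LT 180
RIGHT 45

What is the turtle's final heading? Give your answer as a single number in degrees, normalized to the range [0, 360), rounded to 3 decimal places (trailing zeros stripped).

Executing turtle program step by step:
Start: pos=(-6,8), heading=90, pen down
FD 14: (-6,8) -> (-6,22) [heading=90, draw]
FD 9.4: (-6,22) -> (-6,31.4) [heading=90, draw]
REPEAT 5 [
  -- iteration 1/5 --
  RT 174: heading 90 -> 276
  PU: pen up
  LT 180: heading 276 -> 96
  BK 10.3: (-6,31.4) -> (-4.923,21.156) [heading=96, move]
  -- iteration 2/5 --
  RT 174: heading 96 -> 282
  PU: pen up
  LT 180: heading 282 -> 102
  BK 10.3: (-4.923,21.156) -> (-2.782,11.082) [heading=102, move]
  -- iteration 3/5 --
  RT 174: heading 102 -> 288
  PU: pen up
  LT 180: heading 288 -> 108
  BK 10.3: (-2.782,11.082) -> (0.401,1.286) [heading=108, move]
  -- iteration 4/5 --
  RT 174: heading 108 -> 294
  PU: pen up
  LT 180: heading 294 -> 114
  BK 10.3: (0.401,1.286) -> (4.59,-8.124) [heading=114, move]
  -- iteration 5/5 --
  RT 174: heading 114 -> 300
  PU: pen up
  LT 180: heading 300 -> 120
  BK 10.3: (4.59,-8.124) -> (9.74,-17.044) [heading=120, move]
]
FD 12.8: (9.74,-17.044) -> (3.34,-5.959) [heading=120, move]
LT 180: heading 120 -> 300
RT 45: heading 300 -> 255
Final: pos=(3.34,-5.959), heading=255, 2 segment(s) drawn

Answer: 255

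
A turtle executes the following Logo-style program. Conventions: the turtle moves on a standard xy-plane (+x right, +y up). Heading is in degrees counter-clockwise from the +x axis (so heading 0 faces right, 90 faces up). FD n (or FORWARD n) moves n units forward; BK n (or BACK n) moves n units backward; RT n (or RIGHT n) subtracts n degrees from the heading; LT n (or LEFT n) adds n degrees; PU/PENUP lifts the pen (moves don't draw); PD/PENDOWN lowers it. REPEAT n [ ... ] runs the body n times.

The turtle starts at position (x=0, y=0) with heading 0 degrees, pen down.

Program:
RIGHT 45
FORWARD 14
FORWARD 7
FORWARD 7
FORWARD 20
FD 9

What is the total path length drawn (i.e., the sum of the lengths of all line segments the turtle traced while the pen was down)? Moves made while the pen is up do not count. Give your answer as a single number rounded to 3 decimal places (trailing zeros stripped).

Executing turtle program step by step:
Start: pos=(0,0), heading=0, pen down
RT 45: heading 0 -> 315
FD 14: (0,0) -> (9.899,-9.899) [heading=315, draw]
FD 7: (9.899,-9.899) -> (14.849,-14.849) [heading=315, draw]
FD 7: (14.849,-14.849) -> (19.799,-19.799) [heading=315, draw]
FD 20: (19.799,-19.799) -> (33.941,-33.941) [heading=315, draw]
FD 9: (33.941,-33.941) -> (40.305,-40.305) [heading=315, draw]
Final: pos=(40.305,-40.305), heading=315, 5 segment(s) drawn

Segment lengths:
  seg 1: (0,0) -> (9.899,-9.899), length = 14
  seg 2: (9.899,-9.899) -> (14.849,-14.849), length = 7
  seg 3: (14.849,-14.849) -> (19.799,-19.799), length = 7
  seg 4: (19.799,-19.799) -> (33.941,-33.941), length = 20
  seg 5: (33.941,-33.941) -> (40.305,-40.305), length = 9
Total = 57

Answer: 57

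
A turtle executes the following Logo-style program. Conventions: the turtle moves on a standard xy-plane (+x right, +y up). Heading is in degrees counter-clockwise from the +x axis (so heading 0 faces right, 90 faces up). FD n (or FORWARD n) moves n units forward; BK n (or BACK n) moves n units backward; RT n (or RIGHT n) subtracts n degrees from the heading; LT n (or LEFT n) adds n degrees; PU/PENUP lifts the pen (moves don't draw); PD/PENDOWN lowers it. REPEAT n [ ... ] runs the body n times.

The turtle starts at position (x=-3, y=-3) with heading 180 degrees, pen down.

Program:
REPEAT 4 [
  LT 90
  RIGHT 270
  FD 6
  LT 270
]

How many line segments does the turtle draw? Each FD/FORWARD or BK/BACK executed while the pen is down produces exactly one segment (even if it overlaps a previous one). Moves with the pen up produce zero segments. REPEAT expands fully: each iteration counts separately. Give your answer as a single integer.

Answer: 4

Derivation:
Executing turtle program step by step:
Start: pos=(-3,-3), heading=180, pen down
REPEAT 4 [
  -- iteration 1/4 --
  LT 90: heading 180 -> 270
  RT 270: heading 270 -> 0
  FD 6: (-3,-3) -> (3,-3) [heading=0, draw]
  LT 270: heading 0 -> 270
  -- iteration 2/4 --
  LT 90: heading 270 -> 0
  RT 270: heading 0 -> 90
  FD 6: (3,-3) -> (3,3) [heading=90, draw]
  LT 270: heading 90 -> 0
  -- iteration 3/4 --
  LT 90: heading 0 -> 90
  RT 270: heading 90 -> 180
  FD 6: (3,3) -> (-3,3) [heading=180, draw]
  LT 270: heading 180 -> 90
  -- iteration 4/4 --
  LT 90: heading 90 -> 180
  RT 270: heading 180 -> 270
  FD 6: (-3,3) -> (-3,-3) [heading=270, draw]
  LT 270: heading 270 -> 180
]
Final: pos=(-3,-3), heading=180, 4 segment(s) drawn
Segments drawn: 4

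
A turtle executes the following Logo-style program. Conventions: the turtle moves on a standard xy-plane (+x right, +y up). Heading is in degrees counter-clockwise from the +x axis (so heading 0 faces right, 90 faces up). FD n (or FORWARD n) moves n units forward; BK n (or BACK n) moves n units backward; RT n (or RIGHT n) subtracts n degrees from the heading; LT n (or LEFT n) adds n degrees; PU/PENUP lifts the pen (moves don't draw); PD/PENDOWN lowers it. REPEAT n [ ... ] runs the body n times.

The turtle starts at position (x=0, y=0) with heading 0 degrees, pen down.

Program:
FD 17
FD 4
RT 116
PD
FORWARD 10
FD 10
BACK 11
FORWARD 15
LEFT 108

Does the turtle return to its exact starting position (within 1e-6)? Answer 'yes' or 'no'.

Executing turtle program step by step:
Start: pos=(0,0), heading=0, pen down
FD 17: (0,0) -> (17,0) [heading=0, draw]
FD 4: (17,0) -> (21,0) [heading=0, draw]
RT 116: heading 0 -> 244
PD: pen down
FD 10: (21,0) -> (16.616,-8.988) [heading=244, draw]
FD 10: (16.616,-8.988) -> (12.233,-17.976) [heading=244, draw]
BK 11: (12.233,-17.976) -> (17.055,-8.089) [heading=244, draw]
FD 15: (17.055,-8.089) -> (10.479,-21.571) [heading=244, draw]
LT 108: heading 244 -> 352
Final: pos=(10.479,-21.571), heading=352, 6 segment(s) drawn

Start position: (0, 0)
Final position: (10.479, -21.571)
Distance = 23.982; >= 1e-6 -> NOT closed

Answer: no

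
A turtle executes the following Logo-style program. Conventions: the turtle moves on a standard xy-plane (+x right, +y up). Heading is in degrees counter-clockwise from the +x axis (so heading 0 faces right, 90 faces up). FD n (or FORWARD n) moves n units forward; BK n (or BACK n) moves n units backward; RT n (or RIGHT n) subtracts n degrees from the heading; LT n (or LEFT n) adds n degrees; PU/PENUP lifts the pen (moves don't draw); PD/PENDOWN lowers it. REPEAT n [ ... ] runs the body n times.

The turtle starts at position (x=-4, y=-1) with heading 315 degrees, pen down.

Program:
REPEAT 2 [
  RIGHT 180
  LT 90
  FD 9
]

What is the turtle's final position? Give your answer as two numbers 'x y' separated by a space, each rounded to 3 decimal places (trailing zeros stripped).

Answer: -16.728 -1

Derivation:
Executing turtle program step by step:
Start: pos=(-4,-1), heading=315, pen down
REPEAT 2 [
  -- iteration 1/2 --
  RT 180: heading 315 -> 135
  LT 90: heading 135 -> 225
  FD 9: (-4,-1) -> (-10.364,-7.364) [heading=225, draw]
  -- iteration 2/2 --
  RT 180: heading 225 -> 45
  LT 90: heading 45 -> 135
  FD 9: (-10.364,-7.364) -> (-16.728,-1) [heading=135, draw]
]
Final: pos=(-16.728,-1), heading=135, 2 segment(s) drawn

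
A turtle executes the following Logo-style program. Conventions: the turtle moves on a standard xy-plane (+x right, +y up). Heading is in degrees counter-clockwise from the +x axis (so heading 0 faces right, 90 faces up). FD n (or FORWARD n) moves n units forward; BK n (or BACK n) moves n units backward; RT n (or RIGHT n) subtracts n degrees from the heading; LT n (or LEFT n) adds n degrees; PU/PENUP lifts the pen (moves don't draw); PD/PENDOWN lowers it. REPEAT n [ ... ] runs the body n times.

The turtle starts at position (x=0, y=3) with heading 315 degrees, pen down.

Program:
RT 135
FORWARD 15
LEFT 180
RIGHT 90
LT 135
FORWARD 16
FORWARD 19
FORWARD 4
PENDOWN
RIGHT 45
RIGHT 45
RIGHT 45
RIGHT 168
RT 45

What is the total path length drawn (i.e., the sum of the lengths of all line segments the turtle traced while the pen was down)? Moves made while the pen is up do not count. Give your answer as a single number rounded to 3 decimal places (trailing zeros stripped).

Answer: 54

Derivation:
Executing turtle program step by step:
Start: pos=(0,3), heading=315, pen down
RT 135: heading 315 -> 180
FD 15: (0,3) -> (-15,3) [heading=180, draw]
LT 180: heading 180 -> 0
RT 90: heading 0 -> 270
LT 135: heading 270 -> 45
FD 16: (-15,3) -> (-3.686,14.314) [heading=45, draw]
FD 19: (-3.686,14.314) -> (9.749,27.749) [heading=45, draw]
FD 4: (9.749,27.749) -> (12.577,30.577) [heading=45, draw]
PD: pen down
RT 45: heading 45 -> 0
RT 45: heading 0 -> 315
RT 45: heading 315 -> 270
RT 168: heading 270 -> 102
RT 45: heading 102 -> 57
Final: pos=(12.577,30.577), heading=57, 4 segment(s) drawn

Segment lengths:
  seg 1: (0,3) -> (-15,3), length = 15
  seg 2: (-15,3) -> (-3.686,14.314), length = 16
  seg 3: (-3.686,14.314) -> (9.749,27.749), length = 19
  seg 4: (9.749,27.749) -> (12.577,30.577), length = 4
Total = 54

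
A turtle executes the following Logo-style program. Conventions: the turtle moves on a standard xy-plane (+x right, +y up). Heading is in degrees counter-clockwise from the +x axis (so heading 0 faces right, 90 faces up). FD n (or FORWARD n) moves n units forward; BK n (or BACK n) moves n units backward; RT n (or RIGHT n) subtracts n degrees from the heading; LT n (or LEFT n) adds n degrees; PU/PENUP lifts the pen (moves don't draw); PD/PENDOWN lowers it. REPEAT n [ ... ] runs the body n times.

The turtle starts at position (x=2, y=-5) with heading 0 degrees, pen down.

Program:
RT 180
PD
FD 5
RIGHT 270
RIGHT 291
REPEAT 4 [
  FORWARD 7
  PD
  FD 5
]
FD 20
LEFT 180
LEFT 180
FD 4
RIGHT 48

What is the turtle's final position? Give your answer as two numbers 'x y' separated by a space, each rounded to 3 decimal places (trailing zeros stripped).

Executing turtle program step by step:
Start: pos=(2,-5), heading=0, pen down
RT 180: heading 0 -> 180
PD: pen down
FD 5: (2,-5) -> (-3,-5) [heading=180, draw]
RT 270: heading 180 -> 270
RT 291: heading 270 -> 339
REPEAT 4 [
  -- iteration 1/4 --
  FD 7: (-3,-5) -> (3.535,-7.509) [heading=339, draw]
  PD: pen down
  FD 5: (3.535,-7.509) -> (8.203,-9.3) [heading=339, draw]
  -- iteration 2/4 --
  FD 7: (8.203,-9.3) -> (14.738,-11.809) [heading=339, draw]
  PD: pen down
  FD 5: (14.738,-11.809) -> (19.406,-13.601) [heading=339, draw]
  -- iteration 3/4 --
  FD 7: (19.406,-13.601) -> (25.941,-16.109) [heading=339, draw]
  PD: pen down
  FD 5: (25.941,-16.109) -> (30.609,-17.901) [heading=339, draw]
  -- iteration 4/4 --
  FD 7: (30.609,-17.901) -> (37.144,-20.41) [heading=339, draw]
  PD: pen down
  FD 5: (37.144,-20.41) -> (41.812,-22.202) [heading=339, draw]
]
FD 20: (41.812,-22.202) -> (60.483,-29.369) [heading=339, draw]
LT 180: heading 339 -> 159
LT 180: heading 159 -> 339
FD 4: (60.483,-29.369) -> (64.218,-30.802) [heading=339, draw]
RT 48: heading 339 -> 291
Final: pos=(64.218,-30.802), heading=291, 11 segment(s) drawn

Answer: 64.218 -30.802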